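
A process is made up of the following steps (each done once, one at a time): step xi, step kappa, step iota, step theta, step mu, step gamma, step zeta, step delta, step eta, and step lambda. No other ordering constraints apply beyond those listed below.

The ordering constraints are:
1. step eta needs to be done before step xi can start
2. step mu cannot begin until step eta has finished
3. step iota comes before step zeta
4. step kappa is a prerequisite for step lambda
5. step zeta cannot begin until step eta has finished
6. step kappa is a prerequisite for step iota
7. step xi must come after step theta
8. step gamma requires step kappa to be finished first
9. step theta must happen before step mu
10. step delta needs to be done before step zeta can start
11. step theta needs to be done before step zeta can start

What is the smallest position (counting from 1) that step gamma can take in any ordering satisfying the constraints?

2

Working backwards through the constraints from step gamma, its only required predecessor is step kappa.
So at minimum 1 step comes before step gamma, putting step gamma no earlier than position 2. That position is achievable by scheduling exactly that predecessor first.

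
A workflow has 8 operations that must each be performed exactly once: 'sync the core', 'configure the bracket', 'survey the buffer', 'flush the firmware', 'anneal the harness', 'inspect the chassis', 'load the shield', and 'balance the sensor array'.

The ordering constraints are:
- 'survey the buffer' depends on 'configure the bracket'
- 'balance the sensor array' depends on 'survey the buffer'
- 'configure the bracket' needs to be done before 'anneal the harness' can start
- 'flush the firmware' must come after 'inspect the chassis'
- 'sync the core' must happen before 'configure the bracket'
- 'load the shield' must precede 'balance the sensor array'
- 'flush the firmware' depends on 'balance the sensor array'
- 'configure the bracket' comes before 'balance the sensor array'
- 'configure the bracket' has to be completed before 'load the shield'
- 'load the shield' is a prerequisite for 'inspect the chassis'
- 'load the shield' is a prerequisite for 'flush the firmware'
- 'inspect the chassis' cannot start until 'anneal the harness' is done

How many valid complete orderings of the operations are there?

16

Only 'sync the core' has no prerequisites, so it must go first.
Counting all ways to extend the partial order to a total order gives 16.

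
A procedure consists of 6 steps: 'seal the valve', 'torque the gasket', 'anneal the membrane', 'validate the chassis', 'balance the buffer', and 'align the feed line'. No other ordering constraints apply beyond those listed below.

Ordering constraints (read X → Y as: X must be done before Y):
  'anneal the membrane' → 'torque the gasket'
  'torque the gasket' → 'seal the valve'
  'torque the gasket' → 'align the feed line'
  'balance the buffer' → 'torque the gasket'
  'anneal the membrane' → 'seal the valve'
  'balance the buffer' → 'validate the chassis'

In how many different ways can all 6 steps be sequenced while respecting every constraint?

The steps with no prerequisites are 'anneal the membrane', 'balance the buffer'; any of them can be placed first.
Counting all ways to extend the partial order to a total order gives 18.

18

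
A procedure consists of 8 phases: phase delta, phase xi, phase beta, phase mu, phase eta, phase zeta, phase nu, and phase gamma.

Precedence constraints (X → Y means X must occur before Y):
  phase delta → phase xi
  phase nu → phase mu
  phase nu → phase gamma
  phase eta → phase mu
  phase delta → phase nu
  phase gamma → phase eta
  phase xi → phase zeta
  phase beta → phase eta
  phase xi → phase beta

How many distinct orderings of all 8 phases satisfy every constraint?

Phase delta is the only phase with nothing required before it, so every ordering starts there.
Counting all ways to extend the partial order to a total order gives 32.

32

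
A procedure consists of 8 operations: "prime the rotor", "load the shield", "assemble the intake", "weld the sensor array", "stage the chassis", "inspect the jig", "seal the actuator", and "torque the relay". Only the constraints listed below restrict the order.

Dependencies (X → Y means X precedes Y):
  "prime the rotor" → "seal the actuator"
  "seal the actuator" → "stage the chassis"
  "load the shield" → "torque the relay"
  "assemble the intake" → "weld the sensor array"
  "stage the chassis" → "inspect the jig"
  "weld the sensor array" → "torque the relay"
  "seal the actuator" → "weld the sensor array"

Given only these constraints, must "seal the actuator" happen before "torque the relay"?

Yes

Tracing the constraints gives a chain: "seal the actuator" → "weld the sensor array" → "torque the relay".
Hence "seal the actuator" necessarily comes before "torque the relay".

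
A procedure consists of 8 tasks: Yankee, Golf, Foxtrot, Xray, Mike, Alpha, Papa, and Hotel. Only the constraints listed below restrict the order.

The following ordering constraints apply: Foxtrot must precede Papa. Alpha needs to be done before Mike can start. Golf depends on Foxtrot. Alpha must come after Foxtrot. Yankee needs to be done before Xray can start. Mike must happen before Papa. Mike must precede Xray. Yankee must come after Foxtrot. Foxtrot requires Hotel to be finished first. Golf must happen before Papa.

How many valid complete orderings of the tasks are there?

Hotel is the only task with nothing required before it, so every ordering starts there.
Counting all ways to extend the partial order to a total order gives 30.

30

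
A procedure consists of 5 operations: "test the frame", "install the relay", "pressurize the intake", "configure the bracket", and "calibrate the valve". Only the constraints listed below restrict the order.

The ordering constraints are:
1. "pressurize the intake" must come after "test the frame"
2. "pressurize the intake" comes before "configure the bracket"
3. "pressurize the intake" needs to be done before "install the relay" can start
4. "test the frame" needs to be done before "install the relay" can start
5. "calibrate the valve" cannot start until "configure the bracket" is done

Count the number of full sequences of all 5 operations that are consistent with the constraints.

3

"test the frame" is the only operation with nothing required before it, so every ordering starts there.
Enumerating by repeatedly choosing an available operation (one whose prerequisites are all placed) gives 3 distinct complete orderings.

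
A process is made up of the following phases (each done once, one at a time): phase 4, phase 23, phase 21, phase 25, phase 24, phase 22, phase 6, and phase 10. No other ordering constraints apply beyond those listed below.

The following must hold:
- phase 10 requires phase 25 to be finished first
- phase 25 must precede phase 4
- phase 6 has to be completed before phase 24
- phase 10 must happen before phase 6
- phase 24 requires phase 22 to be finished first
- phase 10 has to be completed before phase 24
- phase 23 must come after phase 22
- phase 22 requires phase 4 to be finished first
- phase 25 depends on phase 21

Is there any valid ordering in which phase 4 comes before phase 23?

Every valid ordering already has phase 4 before phase 23 (the constraints require it), so in particular at least one does.

Yes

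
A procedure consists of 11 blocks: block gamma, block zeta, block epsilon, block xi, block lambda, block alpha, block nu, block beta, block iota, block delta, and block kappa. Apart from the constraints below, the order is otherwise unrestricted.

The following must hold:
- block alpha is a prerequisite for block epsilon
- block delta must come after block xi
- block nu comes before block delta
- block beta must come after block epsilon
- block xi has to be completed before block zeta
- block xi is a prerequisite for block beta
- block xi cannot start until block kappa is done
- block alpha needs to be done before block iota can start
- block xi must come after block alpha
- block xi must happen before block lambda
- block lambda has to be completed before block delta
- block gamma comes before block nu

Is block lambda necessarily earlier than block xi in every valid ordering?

No

The constraints actually force block xi before block lambda (via block xi → block lambda), not the other way around.
So block lambda never precedes block xi.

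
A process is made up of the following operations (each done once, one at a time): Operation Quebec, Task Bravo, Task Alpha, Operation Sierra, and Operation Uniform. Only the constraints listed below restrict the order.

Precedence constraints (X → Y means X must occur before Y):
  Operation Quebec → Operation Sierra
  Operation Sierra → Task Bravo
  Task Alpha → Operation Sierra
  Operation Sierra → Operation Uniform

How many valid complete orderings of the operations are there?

The operations with no prerequisites are Operation Quebec, Task Alpha; any of them can be placed first.
Counting all ways to extend the partial order to a total order gives 4.

4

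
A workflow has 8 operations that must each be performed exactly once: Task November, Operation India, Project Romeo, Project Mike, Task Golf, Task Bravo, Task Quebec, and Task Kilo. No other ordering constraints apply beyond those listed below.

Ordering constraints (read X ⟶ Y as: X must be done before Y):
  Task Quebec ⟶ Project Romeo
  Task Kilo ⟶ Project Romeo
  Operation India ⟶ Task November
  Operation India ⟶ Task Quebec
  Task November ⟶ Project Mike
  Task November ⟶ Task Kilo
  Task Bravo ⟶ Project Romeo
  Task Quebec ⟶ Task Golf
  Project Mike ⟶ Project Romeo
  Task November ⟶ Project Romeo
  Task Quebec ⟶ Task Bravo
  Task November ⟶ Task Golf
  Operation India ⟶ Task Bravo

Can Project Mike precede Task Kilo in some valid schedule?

Yes

The constraints leave Project Mike and Task Kilo unordered relative to each other; nothing requires Task Kilo earlier.
So a valid ordering placing Project Mike earlier than Task Kilo exists.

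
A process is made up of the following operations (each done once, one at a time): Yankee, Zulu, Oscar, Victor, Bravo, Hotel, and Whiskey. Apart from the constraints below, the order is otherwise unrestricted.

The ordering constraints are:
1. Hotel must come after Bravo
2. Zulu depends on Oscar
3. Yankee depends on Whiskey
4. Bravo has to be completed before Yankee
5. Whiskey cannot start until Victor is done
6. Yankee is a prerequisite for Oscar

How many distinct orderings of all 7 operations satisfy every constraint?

The operations with no prerequisites are Victor, Bravo; any of them can be placed first.
Enumerating by repeatedly choosing an available operation (one whose prerequisites are all placed) gives 15 distinct complete orderings.

15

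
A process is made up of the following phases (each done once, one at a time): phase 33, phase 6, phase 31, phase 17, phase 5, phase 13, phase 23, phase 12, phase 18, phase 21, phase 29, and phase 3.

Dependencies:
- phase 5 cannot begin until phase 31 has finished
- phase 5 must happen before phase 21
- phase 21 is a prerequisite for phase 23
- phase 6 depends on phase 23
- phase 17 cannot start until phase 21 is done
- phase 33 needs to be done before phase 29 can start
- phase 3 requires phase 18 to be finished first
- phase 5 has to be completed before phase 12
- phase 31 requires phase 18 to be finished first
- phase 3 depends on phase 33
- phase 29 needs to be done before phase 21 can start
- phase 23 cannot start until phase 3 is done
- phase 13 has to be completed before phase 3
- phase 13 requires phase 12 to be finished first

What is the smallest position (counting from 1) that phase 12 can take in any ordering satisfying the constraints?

4

Working backwards through the constraints from phase 12, its full set of required predecessors is phase 31, phase 5, phase 18 — 3 of them.
With 3 mandatory predecessors, the earliest phase 12 can sit is position 3+1 = 4, and placing just those 3 first achieves it.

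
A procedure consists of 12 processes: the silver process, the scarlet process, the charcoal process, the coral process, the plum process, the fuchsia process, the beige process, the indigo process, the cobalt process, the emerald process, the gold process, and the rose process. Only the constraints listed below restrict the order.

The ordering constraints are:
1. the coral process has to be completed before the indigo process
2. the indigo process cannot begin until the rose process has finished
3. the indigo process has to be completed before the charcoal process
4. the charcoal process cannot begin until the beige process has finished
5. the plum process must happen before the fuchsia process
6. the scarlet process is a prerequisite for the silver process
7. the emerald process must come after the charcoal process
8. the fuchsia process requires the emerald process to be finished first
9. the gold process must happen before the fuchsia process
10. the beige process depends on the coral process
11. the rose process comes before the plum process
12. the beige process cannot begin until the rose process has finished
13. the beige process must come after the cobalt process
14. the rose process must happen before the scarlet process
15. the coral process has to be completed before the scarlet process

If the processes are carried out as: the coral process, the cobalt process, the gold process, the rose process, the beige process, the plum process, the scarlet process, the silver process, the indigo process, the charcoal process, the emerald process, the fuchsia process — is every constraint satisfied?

Yes

Checking each listed constraint against this order: for instance, the gold process is in position 3 and the fuchsia process in position 12, so that constraint holds — and the remaining constraints check out the same way.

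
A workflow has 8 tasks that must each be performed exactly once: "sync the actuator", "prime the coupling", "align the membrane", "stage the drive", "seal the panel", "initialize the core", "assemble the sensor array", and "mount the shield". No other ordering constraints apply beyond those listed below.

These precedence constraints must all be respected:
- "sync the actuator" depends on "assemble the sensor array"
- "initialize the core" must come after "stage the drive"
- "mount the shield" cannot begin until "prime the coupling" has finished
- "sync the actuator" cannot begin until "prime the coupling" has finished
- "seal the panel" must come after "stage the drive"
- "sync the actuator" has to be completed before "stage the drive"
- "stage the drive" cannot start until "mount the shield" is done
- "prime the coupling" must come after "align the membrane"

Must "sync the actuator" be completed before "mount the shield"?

No

"sync the actuator" and "mount the shield" are not related by any chain of constraints.
So "sync the actuator" can come before "mount the shield" or after — it is not forced.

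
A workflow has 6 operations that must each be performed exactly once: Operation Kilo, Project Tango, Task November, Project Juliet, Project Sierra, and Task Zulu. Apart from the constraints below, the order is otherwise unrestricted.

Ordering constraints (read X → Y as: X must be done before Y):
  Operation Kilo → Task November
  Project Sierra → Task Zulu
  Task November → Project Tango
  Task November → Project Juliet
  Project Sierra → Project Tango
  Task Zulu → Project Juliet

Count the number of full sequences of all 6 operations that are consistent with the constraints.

The operations with no prerequisites are Operation Kilo, Project Sierra; any of them can be placed first.
Counting all ways to extend the partial order to a total order gives 15.

15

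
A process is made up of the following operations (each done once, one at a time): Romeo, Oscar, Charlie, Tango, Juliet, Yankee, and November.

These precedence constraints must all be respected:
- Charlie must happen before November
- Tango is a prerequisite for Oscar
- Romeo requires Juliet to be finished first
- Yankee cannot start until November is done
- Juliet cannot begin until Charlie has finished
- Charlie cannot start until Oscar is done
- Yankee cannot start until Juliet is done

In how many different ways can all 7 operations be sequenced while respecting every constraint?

5

Tango is the only operation with nothing required before it, so every ordering starts there.
Counting all ways to extend the partial order to a total order gives 5.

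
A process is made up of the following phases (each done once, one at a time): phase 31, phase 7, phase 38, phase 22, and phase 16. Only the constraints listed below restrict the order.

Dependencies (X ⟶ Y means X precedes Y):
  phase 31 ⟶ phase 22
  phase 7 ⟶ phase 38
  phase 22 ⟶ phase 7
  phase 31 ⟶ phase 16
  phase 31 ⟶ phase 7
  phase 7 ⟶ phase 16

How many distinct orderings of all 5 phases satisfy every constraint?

2

Only phase 31 has no prerequisites, so it must go first.
Enumerating by repeatedly choosing an available phase (one whose prerequisites are all placed) gives 2 distinct complete orderings.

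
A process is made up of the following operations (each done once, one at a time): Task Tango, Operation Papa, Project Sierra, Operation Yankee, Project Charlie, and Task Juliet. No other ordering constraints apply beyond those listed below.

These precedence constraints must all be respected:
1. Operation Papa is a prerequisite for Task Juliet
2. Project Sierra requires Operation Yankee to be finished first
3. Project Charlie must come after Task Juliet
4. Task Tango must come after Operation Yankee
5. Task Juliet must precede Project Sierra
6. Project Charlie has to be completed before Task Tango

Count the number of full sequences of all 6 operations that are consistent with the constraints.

The operations with no prerequisites are Operation Papa, Operation Yankee; any of them can be placed first.
Enumerating by repeatedly choosing an available operation (one whose prerequisites are all placed) gives 11 distinct complete orderings.

11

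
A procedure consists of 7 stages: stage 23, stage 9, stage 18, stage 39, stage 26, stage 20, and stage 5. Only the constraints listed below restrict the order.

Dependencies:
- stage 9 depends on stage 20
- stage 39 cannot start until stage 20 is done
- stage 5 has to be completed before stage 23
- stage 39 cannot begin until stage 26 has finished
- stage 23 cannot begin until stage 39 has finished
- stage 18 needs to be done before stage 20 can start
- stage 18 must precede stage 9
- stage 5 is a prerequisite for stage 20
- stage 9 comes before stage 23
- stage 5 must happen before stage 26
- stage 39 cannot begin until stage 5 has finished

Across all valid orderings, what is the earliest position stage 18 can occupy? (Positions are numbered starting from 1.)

No constraint forces any other stage before stage 18, so it can be placed first.

1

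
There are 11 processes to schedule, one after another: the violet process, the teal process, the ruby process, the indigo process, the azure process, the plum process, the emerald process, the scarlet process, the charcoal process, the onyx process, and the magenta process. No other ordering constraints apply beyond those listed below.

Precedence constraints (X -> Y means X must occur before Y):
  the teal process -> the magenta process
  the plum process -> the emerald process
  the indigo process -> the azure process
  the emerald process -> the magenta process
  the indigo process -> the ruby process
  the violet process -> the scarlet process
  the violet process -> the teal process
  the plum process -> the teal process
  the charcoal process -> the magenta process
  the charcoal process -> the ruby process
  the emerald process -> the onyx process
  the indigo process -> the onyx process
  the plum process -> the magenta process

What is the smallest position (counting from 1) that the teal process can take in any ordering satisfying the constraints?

Working backwards through the constraints from the teal process, its full set of required predecessors is the violet process, the plum process — 2 of them.
With 2 mandatory predecessors, the earliest the teal process can sit is position 2+1 = 3, and placing just those 2 first achieves it.

3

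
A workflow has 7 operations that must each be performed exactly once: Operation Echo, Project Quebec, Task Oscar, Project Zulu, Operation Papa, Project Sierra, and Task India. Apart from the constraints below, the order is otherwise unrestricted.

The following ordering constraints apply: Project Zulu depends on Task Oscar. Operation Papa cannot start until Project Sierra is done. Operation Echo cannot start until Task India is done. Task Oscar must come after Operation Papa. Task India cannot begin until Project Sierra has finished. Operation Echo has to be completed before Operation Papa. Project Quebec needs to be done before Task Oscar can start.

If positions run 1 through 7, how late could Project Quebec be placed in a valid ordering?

5

The operations that are forced after Project Quebec, directly or by a chain of constraints, are Task Oscar, Project Zulu. That's 2 operations.
With 2 mandatory successors out of 7 operations total, the latest slot for Project Quebec is 7−2 = 5, and it's reachable by doing all non-successors before Project Quebec.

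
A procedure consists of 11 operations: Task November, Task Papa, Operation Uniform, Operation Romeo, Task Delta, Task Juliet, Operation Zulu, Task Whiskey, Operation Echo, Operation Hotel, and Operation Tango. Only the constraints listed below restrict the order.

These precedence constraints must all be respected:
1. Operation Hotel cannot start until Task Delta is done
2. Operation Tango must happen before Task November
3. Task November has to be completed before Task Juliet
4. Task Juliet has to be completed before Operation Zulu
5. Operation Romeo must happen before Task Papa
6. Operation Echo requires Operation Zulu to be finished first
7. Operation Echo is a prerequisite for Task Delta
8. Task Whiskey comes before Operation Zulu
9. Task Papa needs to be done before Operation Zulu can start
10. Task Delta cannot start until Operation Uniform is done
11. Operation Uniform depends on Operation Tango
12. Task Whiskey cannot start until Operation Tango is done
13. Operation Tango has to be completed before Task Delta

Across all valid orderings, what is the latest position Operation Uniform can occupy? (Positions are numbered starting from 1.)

Following every chain forward from Operation Uniform, the operations that must come later are Task Delta, Operation Hotel — 2 of them.
With 2 mandatory successors out of 11 operations total, the latest slot for Operation Uniform is 11−2 = 9, and it's reachable by doing all non-successors before Operation Uniform.

9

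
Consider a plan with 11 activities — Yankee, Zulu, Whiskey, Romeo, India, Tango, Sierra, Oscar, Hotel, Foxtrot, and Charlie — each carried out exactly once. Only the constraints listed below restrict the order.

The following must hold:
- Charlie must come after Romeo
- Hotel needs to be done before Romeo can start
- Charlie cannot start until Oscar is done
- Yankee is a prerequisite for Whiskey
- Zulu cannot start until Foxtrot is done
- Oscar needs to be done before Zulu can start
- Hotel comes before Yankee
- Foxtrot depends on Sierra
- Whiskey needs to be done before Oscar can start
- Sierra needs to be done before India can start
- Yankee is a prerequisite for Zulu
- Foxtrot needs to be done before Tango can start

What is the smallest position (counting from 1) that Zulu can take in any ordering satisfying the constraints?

7

Working backwards through the constraints from Zulu, its full set of required predecessors is Yankee, Whiskey, Sierra, Oscar, Hotel, Foxtrot — 6 of them.
With 6 mandatory predecessors, the earliest Zulu can sit is position 6+1 = 7, and placing just those 6 first achieves it.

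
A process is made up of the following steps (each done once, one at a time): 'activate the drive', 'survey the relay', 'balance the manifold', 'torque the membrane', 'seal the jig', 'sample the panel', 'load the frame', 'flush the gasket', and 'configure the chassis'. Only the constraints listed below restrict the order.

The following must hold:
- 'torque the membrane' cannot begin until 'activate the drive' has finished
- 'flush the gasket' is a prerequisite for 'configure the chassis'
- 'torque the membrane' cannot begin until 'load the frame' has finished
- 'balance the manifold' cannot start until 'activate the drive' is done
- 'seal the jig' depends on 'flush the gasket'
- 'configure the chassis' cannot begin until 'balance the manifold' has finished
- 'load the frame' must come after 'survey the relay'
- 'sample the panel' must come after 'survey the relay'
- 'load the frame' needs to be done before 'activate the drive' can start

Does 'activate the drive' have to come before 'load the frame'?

In fact the dependencies run the other way: 'load the frame' → 'activate the drive'.
So 'activate the drive' never precedes 'load the frame'.

No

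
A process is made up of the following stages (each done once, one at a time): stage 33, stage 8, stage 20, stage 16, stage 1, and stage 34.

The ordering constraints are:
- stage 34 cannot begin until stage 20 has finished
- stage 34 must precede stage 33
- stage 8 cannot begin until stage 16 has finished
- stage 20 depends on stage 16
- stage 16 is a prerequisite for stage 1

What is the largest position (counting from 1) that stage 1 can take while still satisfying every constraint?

6

No constraint forces any stage after stage 1, so it can be placed last, in position 6.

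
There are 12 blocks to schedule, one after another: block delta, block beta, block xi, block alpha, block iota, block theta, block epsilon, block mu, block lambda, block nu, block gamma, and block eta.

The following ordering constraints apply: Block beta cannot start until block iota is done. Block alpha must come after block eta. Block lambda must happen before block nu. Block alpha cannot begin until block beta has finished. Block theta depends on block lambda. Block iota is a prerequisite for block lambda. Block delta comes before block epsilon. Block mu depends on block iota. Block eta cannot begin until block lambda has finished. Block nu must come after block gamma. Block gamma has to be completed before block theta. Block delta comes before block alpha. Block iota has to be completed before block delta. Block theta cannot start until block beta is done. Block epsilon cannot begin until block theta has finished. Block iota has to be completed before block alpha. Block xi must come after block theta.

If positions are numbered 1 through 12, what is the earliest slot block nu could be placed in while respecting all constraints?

4

Working backwards through the constraints from block nu, its full set of required predecessors is block iota, block lambda, block gamma — 3 of them.
So at minimum 3 blocks come before block nu, putting block nu no earlier than position 4. That position is achievable by scheduling exactly those predecessors first.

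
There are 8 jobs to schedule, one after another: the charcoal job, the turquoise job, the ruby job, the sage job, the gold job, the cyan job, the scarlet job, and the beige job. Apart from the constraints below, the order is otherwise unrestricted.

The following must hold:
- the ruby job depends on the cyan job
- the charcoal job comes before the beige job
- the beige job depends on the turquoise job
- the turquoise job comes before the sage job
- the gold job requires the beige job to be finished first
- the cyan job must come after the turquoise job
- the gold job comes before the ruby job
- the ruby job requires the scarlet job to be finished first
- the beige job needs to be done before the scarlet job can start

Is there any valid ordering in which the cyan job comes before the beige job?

No chain of constraints runs from the beige job to the cyan job, so the beige job is not required to come first.
So a valid ordering placing the cyan job earlier than the beige job exists.

Yes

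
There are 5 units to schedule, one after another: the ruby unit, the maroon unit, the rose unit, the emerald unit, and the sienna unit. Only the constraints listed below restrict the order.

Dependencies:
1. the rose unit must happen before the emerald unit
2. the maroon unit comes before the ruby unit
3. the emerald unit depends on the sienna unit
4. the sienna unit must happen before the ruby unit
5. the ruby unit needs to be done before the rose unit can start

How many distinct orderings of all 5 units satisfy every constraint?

2

The units with no prerequisites are the maroon unit, the sienna unit; any of them can be placed first.
Counting all ways to extend the partial order to a total order gives 2.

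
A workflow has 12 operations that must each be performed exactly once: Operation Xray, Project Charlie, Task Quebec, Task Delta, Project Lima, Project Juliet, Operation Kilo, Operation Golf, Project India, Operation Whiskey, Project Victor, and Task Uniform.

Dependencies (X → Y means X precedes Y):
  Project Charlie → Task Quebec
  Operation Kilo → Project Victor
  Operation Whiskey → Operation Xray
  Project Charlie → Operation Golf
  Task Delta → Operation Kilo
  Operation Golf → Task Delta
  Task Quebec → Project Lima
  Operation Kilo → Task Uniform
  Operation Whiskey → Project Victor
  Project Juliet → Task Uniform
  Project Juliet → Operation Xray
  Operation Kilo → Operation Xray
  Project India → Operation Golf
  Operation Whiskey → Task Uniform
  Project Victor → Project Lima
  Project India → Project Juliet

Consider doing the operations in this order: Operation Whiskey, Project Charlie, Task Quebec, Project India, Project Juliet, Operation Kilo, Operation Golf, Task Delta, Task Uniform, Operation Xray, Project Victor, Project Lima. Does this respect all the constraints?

No

Here Task Delta comes after Operation Kilo.
Since Task Delta is required before Operation Kilo, the ordering is invalid.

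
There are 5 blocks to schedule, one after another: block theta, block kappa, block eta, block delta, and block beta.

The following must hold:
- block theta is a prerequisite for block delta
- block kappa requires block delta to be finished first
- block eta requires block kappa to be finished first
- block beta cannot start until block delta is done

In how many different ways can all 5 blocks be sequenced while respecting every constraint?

Block theta is the only block with nothing required before it, so every ordering starts there.
Systematically extending each partial ordering one block at a time and counting, there are 3 complete orderings.

3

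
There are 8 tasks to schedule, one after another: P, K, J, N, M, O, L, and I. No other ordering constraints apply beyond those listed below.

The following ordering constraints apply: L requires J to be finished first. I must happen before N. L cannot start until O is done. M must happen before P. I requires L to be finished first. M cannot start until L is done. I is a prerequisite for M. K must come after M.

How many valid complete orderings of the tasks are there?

16

The tasks with no prerequisites are J, O; any of them can be placed first.
Enumerating by repeatedly choosing an available task (one whose prerequisites are all placed) gives 16 distinct complete orderings.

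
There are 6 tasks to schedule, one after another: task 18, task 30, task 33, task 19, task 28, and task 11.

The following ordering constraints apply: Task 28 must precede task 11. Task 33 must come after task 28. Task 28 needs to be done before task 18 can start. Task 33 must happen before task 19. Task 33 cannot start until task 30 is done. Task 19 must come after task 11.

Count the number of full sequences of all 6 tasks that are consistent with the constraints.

2 tasks have no prerequisites (task 30, task 28), so any of them could come first.
Enumerating by repeatedly choosing an available task (one whose prerequisites are all placed) gives 23 distinct complete orderings.

23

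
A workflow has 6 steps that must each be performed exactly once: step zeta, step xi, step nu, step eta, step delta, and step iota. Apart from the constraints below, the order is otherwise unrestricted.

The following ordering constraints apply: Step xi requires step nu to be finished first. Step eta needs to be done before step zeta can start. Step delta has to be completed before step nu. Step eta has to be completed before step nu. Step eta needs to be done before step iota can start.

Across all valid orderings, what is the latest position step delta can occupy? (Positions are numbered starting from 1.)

Following every chain forward from step delta, the steps that must come later are step xi, step nu — 2 of them.
With 2 mandatory successors out of 6 steps total, the latest slot for step delta is 6−2 = 4, and it's reachable by doing all non-successors before step delta.

4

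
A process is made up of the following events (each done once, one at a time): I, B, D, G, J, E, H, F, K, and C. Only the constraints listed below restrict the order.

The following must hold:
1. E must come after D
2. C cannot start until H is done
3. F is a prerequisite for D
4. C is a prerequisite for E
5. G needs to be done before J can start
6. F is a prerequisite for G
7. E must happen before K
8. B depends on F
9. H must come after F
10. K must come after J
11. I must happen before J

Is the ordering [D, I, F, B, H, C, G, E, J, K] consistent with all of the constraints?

The sequence places D ahead of F.
But one of the constraints requires F before D, so this ordering violates it.

No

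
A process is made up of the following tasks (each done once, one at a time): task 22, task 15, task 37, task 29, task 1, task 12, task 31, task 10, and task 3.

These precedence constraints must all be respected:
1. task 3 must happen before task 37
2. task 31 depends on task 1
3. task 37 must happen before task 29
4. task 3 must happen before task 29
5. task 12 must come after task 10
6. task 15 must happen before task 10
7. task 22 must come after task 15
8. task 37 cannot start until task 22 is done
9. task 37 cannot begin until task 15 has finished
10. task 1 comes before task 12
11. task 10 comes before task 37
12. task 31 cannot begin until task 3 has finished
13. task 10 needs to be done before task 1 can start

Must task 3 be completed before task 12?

No

Nothing in the constraints links task 3 and task 12; they are unordered relative to each other.
So task 3 can come before task 12 or after — it is not forced.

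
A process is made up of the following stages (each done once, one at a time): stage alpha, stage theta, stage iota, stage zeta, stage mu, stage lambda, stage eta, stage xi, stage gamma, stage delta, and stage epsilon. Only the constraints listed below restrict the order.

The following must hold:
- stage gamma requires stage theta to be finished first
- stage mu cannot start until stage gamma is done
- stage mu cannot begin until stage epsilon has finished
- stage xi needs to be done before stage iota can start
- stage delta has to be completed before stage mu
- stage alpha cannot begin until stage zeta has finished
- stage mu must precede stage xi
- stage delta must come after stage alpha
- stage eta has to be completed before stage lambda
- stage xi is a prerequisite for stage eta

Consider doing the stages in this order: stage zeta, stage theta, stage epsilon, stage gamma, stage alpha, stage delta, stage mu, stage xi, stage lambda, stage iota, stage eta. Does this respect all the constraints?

Here stage eta comes after stage lambda.
That contradicts the constraint that stage eta must precede stage lambda.

No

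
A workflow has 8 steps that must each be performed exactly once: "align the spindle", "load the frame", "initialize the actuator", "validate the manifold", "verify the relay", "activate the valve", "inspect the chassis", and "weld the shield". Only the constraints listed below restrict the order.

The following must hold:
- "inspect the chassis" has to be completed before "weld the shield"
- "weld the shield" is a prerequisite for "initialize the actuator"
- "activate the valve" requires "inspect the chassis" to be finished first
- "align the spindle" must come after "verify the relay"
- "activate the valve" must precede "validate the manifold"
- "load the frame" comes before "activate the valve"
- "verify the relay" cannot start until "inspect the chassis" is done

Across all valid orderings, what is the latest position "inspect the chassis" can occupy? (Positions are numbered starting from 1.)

2

The steps that are forced after "inspect the chassis", directly or by a chain of constraints, are "align the spindle", "initialize the actuator", "validate the manifold", "verify the relay", "activate the valve", "weld the shield". That's 6 steps.
With 6 mandatory successors out of 8 steps total, the latest slot for "inspect the chassis" is 8−6 = 2, and it's reachable by doing all non-successors before "inspect the chassis".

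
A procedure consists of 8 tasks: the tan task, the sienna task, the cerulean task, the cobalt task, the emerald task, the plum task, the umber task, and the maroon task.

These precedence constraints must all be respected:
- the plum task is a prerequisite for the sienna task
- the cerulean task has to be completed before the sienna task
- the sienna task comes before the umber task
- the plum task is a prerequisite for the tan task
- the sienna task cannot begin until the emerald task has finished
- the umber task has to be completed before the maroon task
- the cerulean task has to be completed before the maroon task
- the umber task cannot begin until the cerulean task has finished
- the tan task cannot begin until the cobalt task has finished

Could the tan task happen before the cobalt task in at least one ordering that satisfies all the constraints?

No

The constraints give a chain the cobalt task → the tan task, which forces the cobalt task before the tan task.
So no valid ordering can have the tan task before the cobalt task.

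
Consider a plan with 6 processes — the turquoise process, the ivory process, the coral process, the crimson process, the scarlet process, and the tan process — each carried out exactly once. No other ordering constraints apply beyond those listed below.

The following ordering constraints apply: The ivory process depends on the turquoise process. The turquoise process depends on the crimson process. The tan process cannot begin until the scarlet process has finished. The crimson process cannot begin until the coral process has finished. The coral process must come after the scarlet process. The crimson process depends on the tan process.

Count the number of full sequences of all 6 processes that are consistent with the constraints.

The scarlet process is the only process with nothing required before it, so every ordering starts there.
Enumerating by repeatedly choosing an available process (one whose prerequisites are all placed) gives 2 distinct complete orderings.

2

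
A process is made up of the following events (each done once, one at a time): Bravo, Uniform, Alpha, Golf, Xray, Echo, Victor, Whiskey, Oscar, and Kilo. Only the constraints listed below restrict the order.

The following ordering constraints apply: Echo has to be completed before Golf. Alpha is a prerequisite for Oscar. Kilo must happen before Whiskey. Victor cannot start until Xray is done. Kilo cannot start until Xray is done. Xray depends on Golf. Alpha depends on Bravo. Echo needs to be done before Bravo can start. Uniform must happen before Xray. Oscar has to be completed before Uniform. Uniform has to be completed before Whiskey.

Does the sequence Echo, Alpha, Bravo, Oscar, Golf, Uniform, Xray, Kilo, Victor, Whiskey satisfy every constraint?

The sequence places Alpha ahead of Bravo.
That contradicts the constraint that Bravo must precede Alpha.

No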